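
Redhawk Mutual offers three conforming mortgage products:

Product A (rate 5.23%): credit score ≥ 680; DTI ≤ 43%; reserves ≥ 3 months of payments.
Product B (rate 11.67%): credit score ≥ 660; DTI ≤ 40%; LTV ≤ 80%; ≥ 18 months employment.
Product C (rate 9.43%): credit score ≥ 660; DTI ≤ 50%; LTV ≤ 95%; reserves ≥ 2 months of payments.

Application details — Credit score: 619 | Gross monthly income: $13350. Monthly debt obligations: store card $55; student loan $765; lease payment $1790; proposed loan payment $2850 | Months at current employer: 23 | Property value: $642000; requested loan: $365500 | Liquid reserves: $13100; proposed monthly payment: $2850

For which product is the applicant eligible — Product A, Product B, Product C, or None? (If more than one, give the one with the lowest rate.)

None

Total debts = (55 + 765 + 1,790 + 2,850) = 5,460; DTI = 5,460/13,350 = 40.9%.
LTV = 365,500/642,000 = 56.9%.
Reserves = 13,100/2,850 = 4.6 months.
Product A: score 619 < 680; DTI 40.9% ≤ 43%; reserves 4.6 ≥ 3 mo → does not qualify.
Product B: score 619 < 660; DTI 40.9% > 40%; LTV 56.9% ≤ 80%; employment 23 ≥ 18 mo → does not qualify.
Product C: score 619 < 660; DTI 40.9% ≤ 50%; LTV 56.9% ≤ 95%; reserves 4.6 ≥ 2 mo → does not qualify.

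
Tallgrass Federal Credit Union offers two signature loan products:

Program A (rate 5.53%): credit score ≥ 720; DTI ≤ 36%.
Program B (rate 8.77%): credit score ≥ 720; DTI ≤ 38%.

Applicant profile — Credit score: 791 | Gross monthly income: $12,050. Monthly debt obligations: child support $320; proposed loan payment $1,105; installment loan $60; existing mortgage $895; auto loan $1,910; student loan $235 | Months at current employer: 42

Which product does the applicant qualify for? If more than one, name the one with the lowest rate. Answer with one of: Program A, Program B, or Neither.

Program B

Total debts = (320 + 1,105 + 60 + 895 + 1,910 + 235) = 4,525; DTI = 4,525/12,050 = 37.6%.
Program A: score 791 ≥ 720; DTI 37.6% > 36% → does not qualify.
Program B: score 791 ≥ 720; DTI 37.6% ≤ 38% → qualifies.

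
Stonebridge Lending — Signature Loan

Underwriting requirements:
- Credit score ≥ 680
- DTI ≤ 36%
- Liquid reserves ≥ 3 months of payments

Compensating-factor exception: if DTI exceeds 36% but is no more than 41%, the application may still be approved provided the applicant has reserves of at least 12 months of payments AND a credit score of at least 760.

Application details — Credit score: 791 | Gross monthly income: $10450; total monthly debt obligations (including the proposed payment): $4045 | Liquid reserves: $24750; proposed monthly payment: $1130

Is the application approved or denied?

Approved

Credit score 791 ≥ 680 (meets base)
DTI: 4,045 ÷ 10,450 = 38.7%, over the 36% base limit.
Liquid reserves cover 24,750/1,130 = 21.9 months — ≥ 3 required
DTI 38.7% is within the 36%–41% exception band; checking compensating factors.
Override check — reserves: 21.9 mo (ok); score: 791 (ok).
Both override conditions satisfied; DTI exception granted.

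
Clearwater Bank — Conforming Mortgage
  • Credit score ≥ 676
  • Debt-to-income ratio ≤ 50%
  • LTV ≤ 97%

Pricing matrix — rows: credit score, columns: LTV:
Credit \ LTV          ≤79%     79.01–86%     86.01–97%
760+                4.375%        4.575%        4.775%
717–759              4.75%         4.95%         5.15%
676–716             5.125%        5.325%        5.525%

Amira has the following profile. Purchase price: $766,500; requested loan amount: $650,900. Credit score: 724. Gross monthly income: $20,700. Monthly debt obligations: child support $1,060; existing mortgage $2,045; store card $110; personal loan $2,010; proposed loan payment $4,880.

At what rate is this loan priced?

Credit score 724 ≥ 676; Total monthly debts = (1,060 + 2,045 + 110 + 2,010 + 4,880) = 10,105. Debt-to-income = 10,105/20,700 = 48.8% — meets 50% limit
Loan-to-value = 650,900/766,500 = 84.9% — pass (97% max)
Credit 724 → row 717–759; LTV 84.9% → column 79.01–86%. Grid cell → 4.95%.

4.95%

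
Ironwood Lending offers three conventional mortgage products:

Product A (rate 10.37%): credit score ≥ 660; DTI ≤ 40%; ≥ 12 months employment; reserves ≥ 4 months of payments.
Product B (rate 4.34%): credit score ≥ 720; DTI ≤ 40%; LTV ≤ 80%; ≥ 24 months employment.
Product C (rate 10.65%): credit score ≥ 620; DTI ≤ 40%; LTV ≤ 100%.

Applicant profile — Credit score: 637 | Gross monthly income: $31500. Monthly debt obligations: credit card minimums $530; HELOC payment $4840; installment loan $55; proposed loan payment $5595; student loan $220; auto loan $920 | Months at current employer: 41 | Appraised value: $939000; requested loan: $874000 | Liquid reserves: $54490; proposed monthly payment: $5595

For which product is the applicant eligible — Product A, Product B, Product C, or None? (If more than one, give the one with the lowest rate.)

Total debts = (530 + 4,840 + 55 + 5,595 + 220 + 920) = 12,160; DTI = 12,160/31,500 = 38.6%.
LTV = 874,000/939,000 = 93.1%.
Reserves = 54,490/5,595 = 9.7 months.
Product A: score 637 < 660; DTI 38.6% ≤ 40%; employment 41 ≥ 12 mo; reserves 9.7 ≥ 4 mo → does not qualify.
Product B: score 637 < 720; DTI 38.6% ≤ 40%; LTV 93.1% > 80%; employment 41 ≥ 24 mo → does not qualify.
Product C: score 637 ≥ 620; DTI 38.6% ≤ 40%; LTV 93.1% ≤ 100% → qualifies.

Product C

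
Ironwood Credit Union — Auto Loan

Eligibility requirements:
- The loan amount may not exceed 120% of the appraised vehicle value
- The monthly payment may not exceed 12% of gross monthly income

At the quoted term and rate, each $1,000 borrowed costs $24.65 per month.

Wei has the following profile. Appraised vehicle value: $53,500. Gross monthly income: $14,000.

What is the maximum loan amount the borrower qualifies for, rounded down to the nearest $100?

Payment cap: 12% × $14,000 = $1,680/month.
At $24.65 per $1,000, that supports 1,680/24.65 × 1,000 ≈ $68,154 → $68,100.
LTV cap: 120% × $53,500 = $64,200 → $64,200.
Binding constraint: loan-to-value.

$64,200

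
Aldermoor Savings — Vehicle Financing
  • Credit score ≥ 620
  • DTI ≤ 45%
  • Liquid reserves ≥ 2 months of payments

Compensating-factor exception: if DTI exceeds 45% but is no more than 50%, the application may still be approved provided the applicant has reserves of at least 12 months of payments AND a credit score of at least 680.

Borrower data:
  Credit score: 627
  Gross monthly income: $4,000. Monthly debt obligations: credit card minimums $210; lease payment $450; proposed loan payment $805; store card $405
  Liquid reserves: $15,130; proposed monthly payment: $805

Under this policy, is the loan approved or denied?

Credit score 627 ≥ 620 (meets base)
Total debts = (210 + 450 + 805 + 405) = 1,870. DTI = 1,870/4,000 = 46.8% > 45% — standard DTI limit exceeded.
Liquid reserves cover 15,130/805 = 18.8 months — ≥ 2 required
DTI 46.8% is within the 45%–50% exception band; checking compensating factors.
Reserves 18.8 ≥ 12 months; credit score 627 < 680.
Compensating-factor requirement not fully met.

Denied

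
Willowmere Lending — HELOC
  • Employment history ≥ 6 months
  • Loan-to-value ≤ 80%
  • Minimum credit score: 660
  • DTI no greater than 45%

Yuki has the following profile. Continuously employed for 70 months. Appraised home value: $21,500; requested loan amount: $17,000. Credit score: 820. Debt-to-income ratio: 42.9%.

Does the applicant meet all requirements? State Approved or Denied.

Approved

Employment 70 ≥ 6 months
Loan-to-value = 17,000/21,500 = 79.1% — pass (80% max)
Credit score 820 ≥ 660 (meets)
DTI 42.9% is within the 45% limit
All criteria satisfied.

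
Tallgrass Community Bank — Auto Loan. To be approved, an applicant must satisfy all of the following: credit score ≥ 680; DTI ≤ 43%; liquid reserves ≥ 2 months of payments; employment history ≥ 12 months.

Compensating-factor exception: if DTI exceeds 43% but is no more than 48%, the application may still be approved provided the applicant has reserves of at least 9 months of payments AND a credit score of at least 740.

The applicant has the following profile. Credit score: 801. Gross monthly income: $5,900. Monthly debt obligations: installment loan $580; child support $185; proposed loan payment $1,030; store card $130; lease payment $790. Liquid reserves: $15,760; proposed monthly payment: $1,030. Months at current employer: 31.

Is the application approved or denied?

Credit score 801 ≥ 680 (meets base)
Total debts = (580 + 185 + 1,030 + 130 + 790) = 2,715. DTI: 2,715 ÷ 5,900 = 46%, over the 43% base limit.
Liquid reserves cover 15,760/1,030 = 15.3 months — ≥ 2 required
Employment 31 ≥ 12 months
DTI 46% is within the 43%–48% exception band; checking compensating factors.
Override check — reserves: 15.3 mo (ok); score: 801 (ok).
Both override conditions satisfied; DTI exception granted.

Approved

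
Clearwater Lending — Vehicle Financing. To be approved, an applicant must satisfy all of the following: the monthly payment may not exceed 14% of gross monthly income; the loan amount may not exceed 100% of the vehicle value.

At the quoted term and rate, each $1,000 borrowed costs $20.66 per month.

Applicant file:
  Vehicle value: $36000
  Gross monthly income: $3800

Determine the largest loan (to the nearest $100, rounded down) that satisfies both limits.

Payment cap: 14% × $3,800 = $532/month.
At $20.66 per $1,000, that supports 532/20.66 × 1,000 ≈ $25,750 → $25,700.
LTV cap: 100% × $36,000 = $36,000 → $36,000.
Binding constraint: payment-to-income.

$25,700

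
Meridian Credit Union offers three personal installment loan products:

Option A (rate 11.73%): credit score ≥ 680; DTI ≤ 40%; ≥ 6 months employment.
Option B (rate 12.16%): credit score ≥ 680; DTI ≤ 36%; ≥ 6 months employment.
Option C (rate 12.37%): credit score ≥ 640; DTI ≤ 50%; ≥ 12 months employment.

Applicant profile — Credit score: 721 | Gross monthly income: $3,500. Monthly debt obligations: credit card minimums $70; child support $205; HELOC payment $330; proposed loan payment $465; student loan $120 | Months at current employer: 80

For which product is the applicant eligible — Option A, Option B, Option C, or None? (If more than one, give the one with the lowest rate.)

Option A

Total debts = (70 + 205 + 330 + 465 + 120) = 1,190; DTI = 1,190/3,500 = 34%.
Option A: score 721 ≥ 680; DTI 34% ≤ 40%; employment 80 ≥ 6 mo → qualifies.
Option B: score 721 ≥ 680; DTI 34% ≤ 36%; employment 80 ≥ 6 mo → qualifies.
Option C: score 721 ≥ 640; DTI 34% ≤ 50%; employment 80 ≥ 12 mo → qualifies.
Qualifying: Option A, Option B, Option C. Lowest rate is 11.73% → Option A.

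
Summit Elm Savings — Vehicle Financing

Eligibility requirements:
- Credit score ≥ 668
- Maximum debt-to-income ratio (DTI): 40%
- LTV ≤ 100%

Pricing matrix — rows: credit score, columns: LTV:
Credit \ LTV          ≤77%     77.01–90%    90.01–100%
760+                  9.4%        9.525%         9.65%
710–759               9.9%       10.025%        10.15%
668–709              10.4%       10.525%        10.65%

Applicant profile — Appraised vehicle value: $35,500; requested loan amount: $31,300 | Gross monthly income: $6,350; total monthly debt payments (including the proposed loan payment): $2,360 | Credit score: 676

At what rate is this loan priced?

10.525%

Credit score 676 ≥ 668; DTI = 2,360/6,350 = 37.2% ≤ 40%
Loan-to-value = 31,300/35,500 = 88.2% — pass (100% max)
Score 676 is in the 668–709 band; LTV 88.2% is in the 77.01–90% band → 10.525%.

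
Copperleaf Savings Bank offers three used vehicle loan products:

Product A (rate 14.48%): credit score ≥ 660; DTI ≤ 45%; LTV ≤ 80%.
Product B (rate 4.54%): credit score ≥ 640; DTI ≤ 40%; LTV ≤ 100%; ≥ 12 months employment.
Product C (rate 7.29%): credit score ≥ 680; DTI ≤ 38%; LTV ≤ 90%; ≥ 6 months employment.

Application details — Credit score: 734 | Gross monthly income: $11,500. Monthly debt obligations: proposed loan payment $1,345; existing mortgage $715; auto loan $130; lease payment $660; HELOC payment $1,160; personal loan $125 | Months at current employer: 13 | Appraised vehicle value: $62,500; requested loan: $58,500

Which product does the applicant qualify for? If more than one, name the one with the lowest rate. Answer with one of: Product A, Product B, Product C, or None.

Total debts = (1,345 + 715 + 130 + 660 + 1,160 + 125) = 4,135; DTI = 4,135/11,500 = 36%.
LTV = 58,500/62,500 = 93.6%.
Product A: score 734 ≥ 660; DTI 36% ≤ 45%; LTV 93.6% > 80% → does not qualify.
Product B: score 734 ≥ 640; DTI 36% ≤ 40%; LTV 93.6% ≤ 100%; employment 13 ≥ 12 mo → qualifies.
Product C: score 734 ≥ 680; DTI 36% ≤ 38%; LTV 93.6% > 90%; employment 13 ≥ 6 mo → does not qualify.

Product B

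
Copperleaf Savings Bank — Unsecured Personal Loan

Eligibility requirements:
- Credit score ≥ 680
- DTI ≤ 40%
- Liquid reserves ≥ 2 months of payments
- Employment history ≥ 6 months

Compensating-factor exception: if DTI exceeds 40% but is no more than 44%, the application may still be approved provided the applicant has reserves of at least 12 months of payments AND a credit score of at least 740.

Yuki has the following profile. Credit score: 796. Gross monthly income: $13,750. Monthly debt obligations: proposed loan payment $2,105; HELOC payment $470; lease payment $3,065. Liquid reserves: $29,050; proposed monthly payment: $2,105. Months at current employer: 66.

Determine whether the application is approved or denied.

Approved

Credit score 796 ≥ 680 (meets base)
Total debts = (2,105 + 470 + 3,065) = 5,640. DTI = 5,640/13,750 = 41% > 40% — standard DTI limit exceeded.
Liquid reserves cover 29,050/2,105 = 13.8 months — ≥ 2 required
Employment 66 ≥ 6 months
DTI 41% is within the 40%–44% exception band; checking compensating factors.
Override check — reserves: 13.8 mo (ok); score: 796 (ok).
Both override conditions satisfied; DTI exception granted.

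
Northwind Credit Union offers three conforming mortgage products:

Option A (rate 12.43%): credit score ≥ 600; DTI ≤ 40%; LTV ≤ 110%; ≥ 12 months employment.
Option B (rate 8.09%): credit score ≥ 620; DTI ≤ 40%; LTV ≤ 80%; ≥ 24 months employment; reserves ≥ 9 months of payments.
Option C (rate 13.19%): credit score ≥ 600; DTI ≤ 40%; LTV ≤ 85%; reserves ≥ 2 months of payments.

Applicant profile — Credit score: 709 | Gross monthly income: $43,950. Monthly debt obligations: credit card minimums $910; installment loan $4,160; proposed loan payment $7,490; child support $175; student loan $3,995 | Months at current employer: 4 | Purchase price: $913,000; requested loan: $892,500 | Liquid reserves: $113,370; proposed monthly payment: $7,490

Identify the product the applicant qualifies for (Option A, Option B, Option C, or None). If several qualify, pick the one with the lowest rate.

Total debts = (910 + 4,160 + 7,490 + 175 + 3,995) = 16,730; DTI = 16,730/43,950 = 38.1%.
LTV = 892,500/913,000 = 97.8%.
Reserves = 113,370/7,490 = 15.1 months.
Option A: score 709 ≥ 600; DTI 38.1% ≤ 40%; LTV 97.8% ≤ 110%; employment 4 < 12 mo → does not qualify.
Option B: score 709 ≥ 620; DTI 38.1% ≤ 40%; LTV 97.8% > 80%; employment 4 < 24 mo; reserves 15.1 ≥ 9 mo → does not qualify.
Option C: score 709 ≥ 600; DTI 38.1% ≤ 40%; LTV 97.8% > 85%; reserves 15.1 ≥ 2 mo → does not qualify.

None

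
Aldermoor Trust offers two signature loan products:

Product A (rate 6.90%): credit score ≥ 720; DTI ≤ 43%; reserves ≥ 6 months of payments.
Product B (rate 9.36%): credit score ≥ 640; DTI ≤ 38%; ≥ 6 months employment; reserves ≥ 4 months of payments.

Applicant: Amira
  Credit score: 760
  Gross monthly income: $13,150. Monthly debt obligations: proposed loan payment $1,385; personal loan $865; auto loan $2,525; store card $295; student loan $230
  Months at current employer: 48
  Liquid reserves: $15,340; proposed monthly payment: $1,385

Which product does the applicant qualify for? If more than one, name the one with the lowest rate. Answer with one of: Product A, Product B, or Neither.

Total debts = (1,385 + 865 + 2,525 + 295 + 230) = 5,300; DTI = 5,300/13,150 = 40.3%.
Reserves = 15,340/1,385 = 11.1 months.
Product A: score 760 ≥ 720; DTI 40.3% ≤ 43%; reserves 11.1 ≥ 6 mo → qualifies.
Product B: score 760 ≥ 640; DTI 40.3% > 38%; employment 48 ≥ 6 mo; reserves 11.1 ≥ 4 mo → does not qualify.

Product A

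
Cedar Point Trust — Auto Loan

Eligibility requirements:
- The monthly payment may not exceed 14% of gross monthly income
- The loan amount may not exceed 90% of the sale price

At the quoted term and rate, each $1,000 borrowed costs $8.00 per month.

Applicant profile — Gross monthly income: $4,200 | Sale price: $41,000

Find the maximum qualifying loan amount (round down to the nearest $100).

$36,900

Payment cap: 14% × $4,200 = $588/month.
At $8.00 per $1,000, that supports 588/8.00 × 1,000 ≈ $73,500 → $73,500.
LTV cap: 90% × $41,000 = $36,900 → $36,900.
Binding constraint: loan-to-value.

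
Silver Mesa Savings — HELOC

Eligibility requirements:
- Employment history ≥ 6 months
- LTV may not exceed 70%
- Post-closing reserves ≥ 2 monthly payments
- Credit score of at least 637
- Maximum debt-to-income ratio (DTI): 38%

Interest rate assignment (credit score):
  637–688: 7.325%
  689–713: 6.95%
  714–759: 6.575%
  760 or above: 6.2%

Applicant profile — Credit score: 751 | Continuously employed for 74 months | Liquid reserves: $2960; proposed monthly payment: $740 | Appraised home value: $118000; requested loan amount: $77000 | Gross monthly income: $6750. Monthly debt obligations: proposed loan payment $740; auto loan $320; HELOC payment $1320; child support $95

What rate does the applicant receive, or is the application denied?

Approved at 6.575%

Credit score 751 ≥ 637 (meets minimum)
Loan-to-value = 77,000/118,000 = 65.3% — pass (70% max)
Employment 74 ≥ 6 months
Reserves: 2,960 ÷ 740 = 4.0 months (meets 2-month minimum)
Total monthly debts = (740 + 320 + 1,320 + 95) = 2,475. DTI = 2,475/6,750 = 36.7% ≤ 38%
All requirements met. Score 751 falls in the 714–759 tier → 6.575%.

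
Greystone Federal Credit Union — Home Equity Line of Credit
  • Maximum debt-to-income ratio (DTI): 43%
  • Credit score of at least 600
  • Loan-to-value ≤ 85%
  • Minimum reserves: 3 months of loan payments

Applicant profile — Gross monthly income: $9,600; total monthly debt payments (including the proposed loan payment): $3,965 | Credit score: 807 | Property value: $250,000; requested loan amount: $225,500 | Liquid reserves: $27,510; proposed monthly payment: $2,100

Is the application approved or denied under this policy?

DTI = 3,965/9,600 = 41.3% ≤ 43%
Credit score 807 ≥ 600 (meets)
Loan-to-value = 225,500/250,000 = 90.2% — fail (85% max)
Reserves = 27,510/2,100 = 13.1 months ≥ 3
Fails on LTV.

Denied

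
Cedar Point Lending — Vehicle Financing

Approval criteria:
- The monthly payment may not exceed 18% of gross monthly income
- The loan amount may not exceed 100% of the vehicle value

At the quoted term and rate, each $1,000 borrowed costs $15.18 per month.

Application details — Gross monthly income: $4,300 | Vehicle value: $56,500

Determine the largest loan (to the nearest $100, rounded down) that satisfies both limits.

Payment cap: 18% × $4,300 = $774/month.
At $15.18 per $1,000, that supports 774/15.18 × 1,000 ≈ $50,988 → $50,900.
LTV cap: 100% × $56,500 = $56,500 → $56,500.
Binding constraint: payment-to-income.

$50,900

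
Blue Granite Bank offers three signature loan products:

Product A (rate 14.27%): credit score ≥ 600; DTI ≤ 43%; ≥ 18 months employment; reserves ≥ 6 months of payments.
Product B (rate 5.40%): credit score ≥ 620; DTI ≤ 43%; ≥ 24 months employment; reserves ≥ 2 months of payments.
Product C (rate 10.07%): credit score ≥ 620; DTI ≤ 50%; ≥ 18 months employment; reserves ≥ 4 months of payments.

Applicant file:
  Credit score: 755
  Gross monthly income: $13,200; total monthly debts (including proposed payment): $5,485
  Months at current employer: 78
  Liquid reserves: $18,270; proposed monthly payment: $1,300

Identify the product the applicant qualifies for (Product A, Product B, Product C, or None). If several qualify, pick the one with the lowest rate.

DTI = 5,485/13,200 = 41.6%.
Reserves = 18,270/1,300 = 14.1 months.
Product A: score 755 ≥ 600; DTI 41.6% ≤ 43%; employment 78 ≥ 18 mo; reserves 14.1 ≥ 6 mo → qualifies.
Product B: score 755 ≥ 620; DTI 41.6% ≤ 43%; employment 78 ≥ 24 mo; reserves 14.1 ≥ 2 mo → qualifies.
Product C: score 755 ≥ 620; DTI 41.6% ≤ 50%; employment 78 ≥ 18 mo; reserves 14.1 ≥ 4 mo → qualifies.
Qualifying: Product A, Product B, Product C. Lowest rate is 5.40% → Product B.

Product B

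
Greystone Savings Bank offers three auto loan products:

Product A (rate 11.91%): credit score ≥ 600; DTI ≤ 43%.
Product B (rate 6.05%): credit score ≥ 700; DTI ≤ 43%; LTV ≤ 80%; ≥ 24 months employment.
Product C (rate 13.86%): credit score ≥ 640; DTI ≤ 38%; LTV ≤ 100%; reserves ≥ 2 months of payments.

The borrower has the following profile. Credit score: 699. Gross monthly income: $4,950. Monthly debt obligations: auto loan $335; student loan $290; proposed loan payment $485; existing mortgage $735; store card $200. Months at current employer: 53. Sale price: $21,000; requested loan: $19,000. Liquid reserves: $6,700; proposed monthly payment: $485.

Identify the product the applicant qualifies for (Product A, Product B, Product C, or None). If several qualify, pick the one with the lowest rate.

Product A

Total debts = (335 + 290 + 485 + 735 + 200) = 2,045; DTI = 2,045/4,950 = 41.3%.
LTV = 19,000/21,000 = 90.5%.
Reserves = 6,700/485 = 13.8 months.
Product A: score 699 ≥ 600; DTI 41.3% ≤ 43% → qualifies.
Product B: score 699 < 700; DTI 41.3% ≤ 43%; LTV 90.5% > 80%; employment 53 ≥ 24 mo → does not qualify.
Product C: score 699 ≥ 640; DTI 41.3% > 38%; LTV 90.5% ≤ 100%; reserves 13.8 ≥ 2 mo → does not qualify.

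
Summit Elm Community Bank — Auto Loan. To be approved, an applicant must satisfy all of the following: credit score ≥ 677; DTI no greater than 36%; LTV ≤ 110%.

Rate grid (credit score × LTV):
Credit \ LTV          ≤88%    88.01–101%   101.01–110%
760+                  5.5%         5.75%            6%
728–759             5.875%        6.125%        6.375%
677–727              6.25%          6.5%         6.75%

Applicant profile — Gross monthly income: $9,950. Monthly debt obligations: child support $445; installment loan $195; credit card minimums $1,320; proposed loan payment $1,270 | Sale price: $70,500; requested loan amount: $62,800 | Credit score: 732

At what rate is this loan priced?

Credit score 732 ≥ 677; Total monthly debts = (445 + 195 + 1,320 + 1,270) = 3,230. Debt-to-income = 3,230/9,950 = 32.5% — meets 36% limit
Loan-to-value = 62,800/70,500 = 89.1% — pass (110% max)
Score 732 is in the 728–759 band; LTV 89.1% is in the 88.01–101% band → 6.125%.

6.125%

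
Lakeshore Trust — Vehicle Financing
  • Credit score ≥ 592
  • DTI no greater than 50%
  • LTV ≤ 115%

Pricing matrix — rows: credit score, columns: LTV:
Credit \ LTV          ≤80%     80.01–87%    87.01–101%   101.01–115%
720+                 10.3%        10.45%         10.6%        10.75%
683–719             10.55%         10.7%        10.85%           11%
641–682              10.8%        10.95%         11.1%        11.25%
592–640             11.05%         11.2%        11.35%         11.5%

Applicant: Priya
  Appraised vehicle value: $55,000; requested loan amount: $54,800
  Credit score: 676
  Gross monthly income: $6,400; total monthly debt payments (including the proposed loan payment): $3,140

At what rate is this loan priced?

11.1%

Credit score 676 ≥ 592; DTI = 3,140/6,400 = 49.1% ≤ 50%
LTV: 54,800 ÷ 55,000 = 99.6%, within 115% cap
Score 676 is in the 641–682 band; LTV 99.6% is in the 87.01–101% band → 11.1%.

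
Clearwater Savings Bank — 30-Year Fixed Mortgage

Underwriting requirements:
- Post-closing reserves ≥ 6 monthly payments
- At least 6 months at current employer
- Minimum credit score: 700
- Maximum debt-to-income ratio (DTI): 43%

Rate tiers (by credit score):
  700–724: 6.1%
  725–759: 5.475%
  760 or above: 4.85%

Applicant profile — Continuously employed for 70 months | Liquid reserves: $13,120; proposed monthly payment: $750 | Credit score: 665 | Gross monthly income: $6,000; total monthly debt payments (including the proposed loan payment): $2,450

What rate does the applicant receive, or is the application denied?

Credit score 665 < 700 (below minimum)
Liquid reserves cover 13,120/750 = 17.5 months — ≥ 6 required
DTI: 2,450 ÷ 6,000 = 40.8%, within the 43% cap
Employment 70 ≥ 6 months
Not all requirements met → denied.

Denied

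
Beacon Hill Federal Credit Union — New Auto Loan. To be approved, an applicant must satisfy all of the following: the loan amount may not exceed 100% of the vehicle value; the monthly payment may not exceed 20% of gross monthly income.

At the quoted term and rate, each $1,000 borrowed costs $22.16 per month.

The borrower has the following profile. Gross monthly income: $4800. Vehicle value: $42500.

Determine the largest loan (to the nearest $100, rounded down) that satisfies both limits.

$42,500

Payment cap: 20% × $4,800 = $960/month.
At $22.16 per $1,000, that supports 960/22.16 × 1,000 ≈ $43,321 → $43,300.
LTV cap: 100% × $42,500 = $42,500 → $42,500.
Binding constraint: loan-to-value.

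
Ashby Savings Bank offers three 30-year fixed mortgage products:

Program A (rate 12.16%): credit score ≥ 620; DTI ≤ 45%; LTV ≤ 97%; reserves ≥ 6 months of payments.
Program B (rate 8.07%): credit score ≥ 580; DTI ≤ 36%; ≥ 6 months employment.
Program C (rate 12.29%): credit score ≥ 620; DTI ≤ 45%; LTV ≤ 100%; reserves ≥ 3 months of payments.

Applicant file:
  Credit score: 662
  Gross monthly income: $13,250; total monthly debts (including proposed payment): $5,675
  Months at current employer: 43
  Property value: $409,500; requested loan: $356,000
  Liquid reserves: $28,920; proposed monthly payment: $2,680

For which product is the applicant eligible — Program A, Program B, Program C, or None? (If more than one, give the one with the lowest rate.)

DTI = 5,675/13,250 = 42.8%.
LTV = 356,000/409,500 = 86.9%.
Reserves = 28,920/2,680 = 10.8 months.
Program A: score 662 ≥ 620; DTI 42.8% ≤ 45%; LTV 86.9% ≤ 97%; reserves 10.8 ≥ 6 mo → qualifies.
Program B: score 662 ≥ 580; DTI 42.8% > 36%; employment 43 ≥ 6 mo → does not qualify.
Program C: score 662 ≥ 620; DTI 42.8% ≤ 45%; LTV 86.9% ≤ 100%; reserves 10.8 ≥ 3 mo → qualifies.
Qualifying: Program A, Program C. Lowest rate is 12.16% → Program A.

Program A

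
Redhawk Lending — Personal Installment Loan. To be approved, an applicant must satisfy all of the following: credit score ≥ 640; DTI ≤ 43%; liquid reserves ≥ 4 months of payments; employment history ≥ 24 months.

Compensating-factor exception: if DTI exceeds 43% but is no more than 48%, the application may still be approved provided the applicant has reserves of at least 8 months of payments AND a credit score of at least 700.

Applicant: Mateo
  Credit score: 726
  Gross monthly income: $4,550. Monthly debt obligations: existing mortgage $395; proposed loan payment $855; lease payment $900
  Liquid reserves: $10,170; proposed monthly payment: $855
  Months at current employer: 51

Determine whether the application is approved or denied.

Approved

Credit score 726 ≥ 640 (meets base)
Total debts = (395 + 855 + 900) = 2,150. DTI = 2,150/4,550 = 47.3% > 43% — standard DTI limit exceeded.
Liquid reserves cover 10,170/855 = 11.9 months — ≥ 4 required
Employment 51 ≥ 24 months
47.3% falls in the override range (43%–48%), so the compensating-factor test applies.
Reserves 11.9 ≥ 8 months; credit score 726 ≥ 700.
Both compensating conditions met → exception applies.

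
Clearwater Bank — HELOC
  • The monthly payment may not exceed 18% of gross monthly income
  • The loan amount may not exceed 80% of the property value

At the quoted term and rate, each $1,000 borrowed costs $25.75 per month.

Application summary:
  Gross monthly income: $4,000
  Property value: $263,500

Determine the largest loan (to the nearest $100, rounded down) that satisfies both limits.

$27,900

Payment cap: 18% × $4,000 = $720/month.
At $25.75 per $1,000, that supports 720/25.75 × 1,000 ≈ $27,961 → $27,900.
LTV cap: 80% × $263,500 = $210,800 → $210,800.
Binding constraint: payment-to-income.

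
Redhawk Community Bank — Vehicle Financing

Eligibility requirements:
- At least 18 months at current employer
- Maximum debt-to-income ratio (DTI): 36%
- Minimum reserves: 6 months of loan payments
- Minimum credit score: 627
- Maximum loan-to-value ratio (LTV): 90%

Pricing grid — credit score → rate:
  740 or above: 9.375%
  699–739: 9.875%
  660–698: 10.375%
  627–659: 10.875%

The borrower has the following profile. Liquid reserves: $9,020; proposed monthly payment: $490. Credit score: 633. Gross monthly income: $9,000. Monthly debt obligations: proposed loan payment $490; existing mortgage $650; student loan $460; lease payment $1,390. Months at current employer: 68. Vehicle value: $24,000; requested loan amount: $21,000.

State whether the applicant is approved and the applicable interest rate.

Approved at 10.875%

Credit score 633 ≥ 627 (meets minimum)
Total monthly debts = (490 + 650 + 460 + 1,390) = 2,990. Debt-to-income = 2,990/9,000 = 33.2% — meets 36% limit
Reserves: 9,020 ÷ 490 = 18.4 months (meets 6-month minimum)
LTV: 21,000 ÷ 24,000 = 87.5%, within 90% cap
Employment 68 ≥ 18 months
All requirements met. Score 633 falls in the 627–659 tier → 10.875%.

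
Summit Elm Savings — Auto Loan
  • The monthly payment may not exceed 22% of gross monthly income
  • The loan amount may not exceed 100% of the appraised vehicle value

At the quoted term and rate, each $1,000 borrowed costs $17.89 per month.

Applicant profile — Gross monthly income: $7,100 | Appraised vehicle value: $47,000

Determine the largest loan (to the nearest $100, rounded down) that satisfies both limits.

Payment cap: 22% × $7,100 = $1,562/month.
At $17.89 per $1,000, that supports 1,562/17.89 × 1,000 ≈ $87,311 → $87,300.
LTV cap: 100% × $47,000 = $47,000 → $47,000.
Binding constraint: loan-to-value.

$47,000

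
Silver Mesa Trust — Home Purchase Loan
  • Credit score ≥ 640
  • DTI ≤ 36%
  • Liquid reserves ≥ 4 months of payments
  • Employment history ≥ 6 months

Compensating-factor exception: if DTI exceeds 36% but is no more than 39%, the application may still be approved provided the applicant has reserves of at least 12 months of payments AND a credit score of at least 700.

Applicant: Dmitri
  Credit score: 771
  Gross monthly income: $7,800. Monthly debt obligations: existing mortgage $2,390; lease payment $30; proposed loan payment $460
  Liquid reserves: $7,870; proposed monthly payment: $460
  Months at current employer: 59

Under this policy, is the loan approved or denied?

Credit score 771 ≥ 640 (meets base)
Total debts = (2,390 + 30 + 460) = 2,880. DTI: 2,880 ÷ 7,800 = 36.9%, over the 36% base limit.
Reserves: 7,870 ÷ 460 = 17.1 months (meets 4-month minimum)
Employment 59 ≥ 6 months
DTI 36.9% is within the 36%–39% exception band; checking compensating factors.
Reserves 17.1 ≥ 12 months; credit score 771 ≥ 700.
Both compensating conditions met → exception applies.

Approved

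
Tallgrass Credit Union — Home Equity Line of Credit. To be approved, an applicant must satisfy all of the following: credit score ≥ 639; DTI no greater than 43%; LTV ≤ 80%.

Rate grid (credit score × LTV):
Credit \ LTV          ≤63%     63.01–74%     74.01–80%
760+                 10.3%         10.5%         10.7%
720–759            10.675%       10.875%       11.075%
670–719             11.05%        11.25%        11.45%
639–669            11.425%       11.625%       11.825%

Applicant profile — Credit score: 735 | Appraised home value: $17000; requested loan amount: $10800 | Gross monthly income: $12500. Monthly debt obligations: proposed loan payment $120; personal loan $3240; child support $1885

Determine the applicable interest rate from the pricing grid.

Credit score 735 ≥ 639; Total monthly debts = (120 + 3,240 + 1,885) = 5,245. DTI = 5,245/12,500 = 42% ≤ 43%
Loan-to-value = 10,800/17,000 = 63.5% — pass (80% max)
Credit 735 → row 720–759; LTV 63.5% → column 63.01–74%. Grid cell → 10.875%.

10.875%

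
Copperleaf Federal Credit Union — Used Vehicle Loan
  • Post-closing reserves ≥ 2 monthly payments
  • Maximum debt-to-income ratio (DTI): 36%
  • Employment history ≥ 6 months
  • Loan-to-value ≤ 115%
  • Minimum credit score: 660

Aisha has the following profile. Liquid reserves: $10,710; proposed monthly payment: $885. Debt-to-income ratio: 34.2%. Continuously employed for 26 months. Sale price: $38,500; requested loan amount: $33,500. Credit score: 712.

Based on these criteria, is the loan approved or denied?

Approved

Liquid reserves cover 10,710/885 = 12.1 months — ≥ 2 required
Debt-to-income 34.2% vs 36% cap — pass
Employment 26 ≥ 6 months
Loan-to-value = 33,500/38,500 = 87% — pass (115% max)
Credit score 712 ≥ 660 (meets)
All criteria satisfied.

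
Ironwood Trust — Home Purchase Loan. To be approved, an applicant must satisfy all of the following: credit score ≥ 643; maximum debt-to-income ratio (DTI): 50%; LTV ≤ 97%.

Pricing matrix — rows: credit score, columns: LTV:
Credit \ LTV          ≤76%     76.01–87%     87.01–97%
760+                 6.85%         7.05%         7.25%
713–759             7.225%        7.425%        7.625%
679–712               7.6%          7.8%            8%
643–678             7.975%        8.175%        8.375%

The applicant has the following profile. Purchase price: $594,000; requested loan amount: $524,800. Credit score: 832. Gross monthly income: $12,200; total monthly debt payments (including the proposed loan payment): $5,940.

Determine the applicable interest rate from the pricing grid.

Credit score 832 ≥ 643; DTI = 5,940/12,200 = 48.7% ≤ 50%
LTV = 524,800/594,000 = 88.4% ≤ 97%
Credit 832 → row 760+; LTV 88.4% → column 87.01–97%. Grid cell → 7.25%.

7.25%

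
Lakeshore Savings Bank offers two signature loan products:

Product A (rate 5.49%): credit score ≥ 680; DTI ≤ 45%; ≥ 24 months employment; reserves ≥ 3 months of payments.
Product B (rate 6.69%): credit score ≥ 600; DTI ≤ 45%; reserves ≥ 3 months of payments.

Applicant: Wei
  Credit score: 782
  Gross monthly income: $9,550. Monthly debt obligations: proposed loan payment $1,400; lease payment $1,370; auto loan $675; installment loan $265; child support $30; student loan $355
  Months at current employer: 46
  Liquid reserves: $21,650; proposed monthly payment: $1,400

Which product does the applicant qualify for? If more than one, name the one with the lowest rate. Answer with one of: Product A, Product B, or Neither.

Total debts = (1,400 + 1,370 + 675 + 265 + 30 + 355) = 4,095; DTI = 4,095/9,550 = 42.9%.
Reserves = 21,650/1,400 = 15.5 months.
Product A: score 782 ≥ 680; DTI 42.9% ≤ 45%; employment 46 ≥ 24 mo; reserves 15.5 ≥ 3 mo → qualifies.
Product B: score 782 ≥ 600; DTI 42.9% ≤ 45%; reserves 15.5 ≥ 3 mo → qualifies.
Qualifying: Product A, Product B. Lowest rate is 5.49% → Product A.

Product A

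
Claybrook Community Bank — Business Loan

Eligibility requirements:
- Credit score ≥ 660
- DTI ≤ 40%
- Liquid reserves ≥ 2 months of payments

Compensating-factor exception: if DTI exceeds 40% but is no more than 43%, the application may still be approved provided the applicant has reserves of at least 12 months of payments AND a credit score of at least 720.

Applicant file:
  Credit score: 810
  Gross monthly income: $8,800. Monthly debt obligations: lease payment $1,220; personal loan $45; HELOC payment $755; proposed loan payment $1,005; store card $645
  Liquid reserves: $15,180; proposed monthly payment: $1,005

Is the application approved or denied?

Credit score 810 ≥ 660 (meets base)
Total debts = (1,220 + 45 + 755 + 1,005 + 645) = 3,670. DTI: 3,670 ÷ 8,800 = 41.7%, over the 40% base limit.
Liquid reserves cover 15,180/1,005 = 15.1 months — ≥ 2 required
41.7% falls in the override range (40%–43%), so the compensating-factor test applies.
Override check — reserves: 15.1 mo (ok); score: 810 (ok).
Both override conditions satisfied; DTI exception granted.

Approved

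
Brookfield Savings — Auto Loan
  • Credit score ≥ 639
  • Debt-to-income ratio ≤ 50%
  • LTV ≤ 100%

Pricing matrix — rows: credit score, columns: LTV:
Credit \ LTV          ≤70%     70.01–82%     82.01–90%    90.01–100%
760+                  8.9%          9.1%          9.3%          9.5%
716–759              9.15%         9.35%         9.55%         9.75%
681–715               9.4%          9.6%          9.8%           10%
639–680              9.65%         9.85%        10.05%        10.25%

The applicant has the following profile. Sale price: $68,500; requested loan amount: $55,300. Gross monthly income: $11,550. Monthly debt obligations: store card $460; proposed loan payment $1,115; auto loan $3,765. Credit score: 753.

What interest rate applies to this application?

9.35%

Credit score 753 ≥ 639; Total monthly debts = (460 + 1,115 + 3,765) = 5,340. DTI: 5,340 ÷ 11,550 = 46.2%, within the 50% cap
LTV = 55,300/68,500 = 80.7% ≤ 100%
Score 753 is in the 716–759 band; LTV 80.7% is in the 70.01–82% band → 9.35%.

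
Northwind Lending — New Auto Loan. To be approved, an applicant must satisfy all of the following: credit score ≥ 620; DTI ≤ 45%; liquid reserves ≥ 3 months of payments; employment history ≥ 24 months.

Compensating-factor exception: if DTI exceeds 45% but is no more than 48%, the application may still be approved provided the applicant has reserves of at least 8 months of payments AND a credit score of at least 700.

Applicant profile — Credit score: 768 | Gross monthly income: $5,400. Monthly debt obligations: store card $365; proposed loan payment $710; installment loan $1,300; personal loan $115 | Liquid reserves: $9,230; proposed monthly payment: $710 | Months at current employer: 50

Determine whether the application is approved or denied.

Approved

Credit score 768 ≥ 620 (meets base)
Total debts = (365 + 710 + 1,300 + 115) = 2,490. DTI: 2,490 ÷ 5,400 = 46.1%, over the 45% base limit.
Reserves: 9,230 ÷ 710 = 13.0 months (meets 3-month minimum)
Employment 50 ≥ 24 months
46.1% falls in the override range (45%–48%), so the compensating-factor test applies.
Override check — reserves: 13.0 mo (ok); score: 768 (ok).
Both compensating conditions met → exception applies.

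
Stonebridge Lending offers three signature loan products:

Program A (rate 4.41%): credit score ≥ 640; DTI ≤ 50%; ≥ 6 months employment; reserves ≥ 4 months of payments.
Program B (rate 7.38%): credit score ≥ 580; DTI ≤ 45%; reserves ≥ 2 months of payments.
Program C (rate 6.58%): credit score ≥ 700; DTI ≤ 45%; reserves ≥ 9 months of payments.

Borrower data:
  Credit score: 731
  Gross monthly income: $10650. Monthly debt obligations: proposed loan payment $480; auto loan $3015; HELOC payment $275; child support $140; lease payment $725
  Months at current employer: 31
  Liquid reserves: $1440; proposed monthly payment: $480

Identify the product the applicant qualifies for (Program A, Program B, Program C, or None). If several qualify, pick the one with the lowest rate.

Program B

Total debts = (480 + 3,015 + 275 + 140 + 725) = 4,635; DTI = 4,635/10,650 = 43.5%.
Reserves = 1,440/480 = 3.0 months.
Program A: score 731 ≥ 640; DTI 43.5% ≤ 50%; employment 31 ≥ 6 mo; reserves 3.0 < 4 mo → does not qualify.
Program B: score 731 ≥ 580; DTI 43.5% ≤ 45%; reserves 3.0 ≥ 2 mo → qualifies.
Program C: score 731 ≥ 700; DTI 43.5% ≤ 45%; reserves 3.0 < 9 mo → does not qualify.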